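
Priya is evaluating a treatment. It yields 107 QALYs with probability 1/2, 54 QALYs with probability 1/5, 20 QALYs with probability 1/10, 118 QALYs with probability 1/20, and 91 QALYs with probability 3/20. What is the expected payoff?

EV = 1/2 × 107 + 1/5 × 54 + 1/10 × 20 + 1/20 × 118 + 3/20 × 91 = 53.5 + 10.8 + 2 + 5.9 + 13.65 = 85.85

85.85 QALYs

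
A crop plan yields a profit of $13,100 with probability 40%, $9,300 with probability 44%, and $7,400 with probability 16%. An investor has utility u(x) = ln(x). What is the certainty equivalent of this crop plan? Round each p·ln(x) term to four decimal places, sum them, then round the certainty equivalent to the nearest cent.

E[u] = 0.4·ln(13100) + 0.44·ln(9300) + 0.16·ln(7400) = 3.7921 + 4.0206 + 1.4255 = 9.2382
CE = e^9.2382 ≈ 10282.51

$10,282.51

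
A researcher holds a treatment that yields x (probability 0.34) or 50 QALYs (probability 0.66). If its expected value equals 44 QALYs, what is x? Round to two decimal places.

0.34·x + 0.66·50 = 44
0.34·x = 44 − 33 = 11
x = 11 / 0.34 = 32.3529

x = 32.35 QALYs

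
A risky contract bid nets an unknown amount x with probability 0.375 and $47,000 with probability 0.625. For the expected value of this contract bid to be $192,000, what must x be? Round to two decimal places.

x = $433,666.67

0.375·x + 0.625·47000 = 192000
0.375·x = 192000 − 29375 = 162625
x = 162625 / 0.375 = 433666.6667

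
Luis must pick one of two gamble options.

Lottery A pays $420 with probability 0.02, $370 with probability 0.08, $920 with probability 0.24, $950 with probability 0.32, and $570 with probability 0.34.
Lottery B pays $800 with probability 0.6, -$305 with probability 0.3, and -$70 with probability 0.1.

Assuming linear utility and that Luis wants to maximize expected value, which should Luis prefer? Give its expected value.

Lottery A ($756.60)

Lottery A = 0.02 × 420 + 0.08 × 370 + 0.24 × 920 + 0.32 × 950 + 0.34 × 570 = 8.4 + 29.6 + 220.8 + 304 + 193.8 = 756.6
Lottery B = 0.6 × 800 + 0.3 × (-305) + 0.1 × (-70) = 480 − 91.5 − 7 = 381.5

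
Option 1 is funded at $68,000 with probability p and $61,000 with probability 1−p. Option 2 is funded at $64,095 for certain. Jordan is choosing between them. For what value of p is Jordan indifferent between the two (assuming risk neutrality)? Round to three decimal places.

p·68000 + (1−p)·61000 = 64095
7000p + 61000 = 64095
p = (64095 − 61000) / 7000

p = 0.442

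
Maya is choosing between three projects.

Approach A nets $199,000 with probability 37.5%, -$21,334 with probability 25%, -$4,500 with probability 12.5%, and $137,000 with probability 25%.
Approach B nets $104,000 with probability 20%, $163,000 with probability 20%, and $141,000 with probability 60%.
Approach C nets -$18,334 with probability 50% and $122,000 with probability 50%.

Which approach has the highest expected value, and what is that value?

Approach A = 0.375 × 199000 + 0.25 × (-21334) + 0.125 × (-4500) + 0.25 × 137000 = 74625 − 5333.5 − 562.5 + 34250 = 102979
Approach B = 0.2 × 104000 + 0.2 × 163000 + 0.6 × 141000 = 20800 + 32600 + 84600 = 138000
Approach C = 0.5 × (-18334) + 0.5 × 122000 = -9167 + 61000 = 51833

Approach B ($138,000)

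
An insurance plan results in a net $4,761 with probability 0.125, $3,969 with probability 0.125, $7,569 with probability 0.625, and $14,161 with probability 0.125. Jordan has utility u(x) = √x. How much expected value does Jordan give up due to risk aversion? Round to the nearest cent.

$238.94

E[u] = 0.125·√4761 + 0.125·√3969 + 0.625·√7569 + 0.125·√14161 = 0.125·69 + 0.125·63 + 0.625·87 + 0.125·119 = 85.75
CE = (85.75)² = 7353.0625
Risk premium = EV − CE = 7592 − 7353.0625 = 238.9375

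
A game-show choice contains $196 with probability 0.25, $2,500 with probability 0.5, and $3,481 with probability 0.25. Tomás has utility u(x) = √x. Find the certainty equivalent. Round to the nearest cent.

$1,870.56

E[u] = 0.25·√196 + 0.5·√2500 + 0.25·√3481 = 0.25·14 + 0.5·50 + 0.25·59 = 43.25
CE = (43.25)² = 1870.5625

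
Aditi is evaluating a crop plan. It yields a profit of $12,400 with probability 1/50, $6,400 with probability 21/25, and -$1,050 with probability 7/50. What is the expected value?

EV = 1/50 × 12400 + 21/25 × 6400 + 7/50 × (-1050) = 248 + 5376 − 147 = 5477

$5,477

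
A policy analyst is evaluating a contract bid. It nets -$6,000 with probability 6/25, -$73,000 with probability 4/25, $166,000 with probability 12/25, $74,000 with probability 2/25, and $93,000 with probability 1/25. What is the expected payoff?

EV = 6/25 × (-6000) + 4/25 × (-73000) + 12/25 × 166000 + 2/25 × 74000 + 1/25 × 93000 = -1440 − 11680 + 79680 + 5920 + 3720 = 76200

$76,200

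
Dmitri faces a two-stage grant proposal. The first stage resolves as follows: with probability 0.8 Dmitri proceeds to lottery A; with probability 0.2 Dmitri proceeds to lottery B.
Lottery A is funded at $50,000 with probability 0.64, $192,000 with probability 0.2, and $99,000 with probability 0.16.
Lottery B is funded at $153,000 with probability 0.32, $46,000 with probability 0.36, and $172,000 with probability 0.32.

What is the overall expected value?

EV(A) = 0.64 × 50000 + 0.2 × 192000 + 0.16 × 99000 = 32000 + 38400 + 15840 = 86240
EV(B) = 0.32 × 153000 + 0.36 × 46000 + 0.32 × 172000 = 48960 + 16560 + 55040 = 120560
Overall = 0.8 × 86240 + 0.2 × 120560 = 68992 + 24112 = 93104

$93,104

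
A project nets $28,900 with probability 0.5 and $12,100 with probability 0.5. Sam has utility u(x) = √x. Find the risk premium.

$900

E[u] = 0.5·√28900 + 0.5·√12100 = 0.5·170 + 0.5·110 = 140
CE = (140)² = 19600
Risk premium = EV − CE = 20500 − 19600 = 900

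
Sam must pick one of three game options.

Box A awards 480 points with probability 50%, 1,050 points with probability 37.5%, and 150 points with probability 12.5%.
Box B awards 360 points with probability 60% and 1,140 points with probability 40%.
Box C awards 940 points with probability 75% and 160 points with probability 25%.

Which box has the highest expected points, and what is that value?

Box C (745 points)

Box A = 0.5 × 480 + 0.375 × 1050 + 0.125 × 150 = 240 + 393.75 + 18.75 = 652.5
Box B = 0.6 × 360 + 0.4 × 1140 = 216 + 456 = 672
Box C = 0.75 × 940 + 0.25 × 160 = 705 + 40 = 745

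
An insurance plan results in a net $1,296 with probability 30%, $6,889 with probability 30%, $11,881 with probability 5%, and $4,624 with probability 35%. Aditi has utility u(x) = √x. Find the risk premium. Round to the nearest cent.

$449.45

E[u] = 0.3·√1296 + 0.3·√6889 + 0.05·√11881 + 0.35·√4624 = 0.3·36 + 0.3·83 + 0.05·109 + 0.35·68 = 64.95
CE = (64.95)² = 4218.5025
Risk premium = EV − CE = 4667.95 − 4218.5025 = 449.4475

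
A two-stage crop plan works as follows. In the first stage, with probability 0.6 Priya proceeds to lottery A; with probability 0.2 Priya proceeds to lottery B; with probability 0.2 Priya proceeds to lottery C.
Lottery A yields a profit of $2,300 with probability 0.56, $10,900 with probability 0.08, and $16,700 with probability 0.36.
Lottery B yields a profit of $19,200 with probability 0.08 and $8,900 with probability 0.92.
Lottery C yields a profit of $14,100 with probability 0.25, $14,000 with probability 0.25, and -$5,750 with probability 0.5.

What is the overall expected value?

$7,678

EV(A) = 0.56 × 2300 + 0.08 × 10900 + 0.36 × 16700 = 1288 + 872 + 6012 = 8172
EV(B) = 0.08 × 19200 + 0.92 × 8900 = 1536 + 8188 = 9724
EV(C) = 0.25 × 14100 + 0.25 × 14000 + 0.5 × (-5750) = 3525 + 3500 − 2875 = 4150
Overall = 0.6 × 8172 + 0.2 × 9724 + 0.2 × 4150 = 4903.2 + 1944.8 + 830 = 7678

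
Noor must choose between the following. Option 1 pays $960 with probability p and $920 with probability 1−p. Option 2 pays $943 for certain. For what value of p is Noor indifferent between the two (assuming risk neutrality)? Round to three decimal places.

p = 0.575

p·960 + (1−p)·920 = 943
40p + 920 = 943
p = (943 − 920) / 40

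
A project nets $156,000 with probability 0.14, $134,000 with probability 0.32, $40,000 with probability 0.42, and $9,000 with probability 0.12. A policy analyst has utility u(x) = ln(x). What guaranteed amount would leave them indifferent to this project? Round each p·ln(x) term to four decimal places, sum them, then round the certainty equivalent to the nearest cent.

$59,581.48

E[u] = 0.14·ln(156000) + 0.32·ln(134000) + 0.42·ln(40000) + 0.12·ln(9000) = 1.6741 + 3.7778 + 4.4506 + 1.0926 = 10.9951
CE = e^10.9951 ≈ 59581.48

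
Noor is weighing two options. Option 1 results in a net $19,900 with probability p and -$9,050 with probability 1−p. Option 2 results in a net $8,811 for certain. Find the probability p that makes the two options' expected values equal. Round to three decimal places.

p = 0.617

p·19900 + (1−p)·(-9050) = 8811
28950p − 9050 = 8811
p = (8811 + 9050) / 28950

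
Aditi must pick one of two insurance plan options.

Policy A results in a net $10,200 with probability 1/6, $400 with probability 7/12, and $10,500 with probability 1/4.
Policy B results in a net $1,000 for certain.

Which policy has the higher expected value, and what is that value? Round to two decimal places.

Policy A ($4,558.33)

Policy A = 1/6 × 10200 + 7/12 × 400 + 1/4 × 10500 = 1700 + 233.3333 + 2625 = 4558.3333
Policy B: 1000 (certain)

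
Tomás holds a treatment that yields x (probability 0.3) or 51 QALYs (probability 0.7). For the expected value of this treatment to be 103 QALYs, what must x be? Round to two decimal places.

x = 224.33 QALYs

0.3·x + 0.7·51 = 103
0.3·x = 103 − 35.7 = 67.3
x = 67.3 / 0.3 = 224.3333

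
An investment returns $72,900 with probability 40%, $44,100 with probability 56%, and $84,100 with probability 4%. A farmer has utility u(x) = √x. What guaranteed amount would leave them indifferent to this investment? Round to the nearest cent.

$56,263.84

E[u] = 0.4·√72900 + 0.56·√44100 + 0.04·√84100 = 0.4·270 + 0.56·210 + 0.04·290 = 237.2
CE = (237.2)² = 56263.84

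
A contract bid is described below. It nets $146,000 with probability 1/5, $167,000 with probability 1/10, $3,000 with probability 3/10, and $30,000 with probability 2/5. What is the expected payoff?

EV = 1/5 × 146000 + 1/10 × 167000 + 3/10 × 3000 + 2/5 × 30000 = 29200 + 16700 + 900 + 12000 = 58800

$58,800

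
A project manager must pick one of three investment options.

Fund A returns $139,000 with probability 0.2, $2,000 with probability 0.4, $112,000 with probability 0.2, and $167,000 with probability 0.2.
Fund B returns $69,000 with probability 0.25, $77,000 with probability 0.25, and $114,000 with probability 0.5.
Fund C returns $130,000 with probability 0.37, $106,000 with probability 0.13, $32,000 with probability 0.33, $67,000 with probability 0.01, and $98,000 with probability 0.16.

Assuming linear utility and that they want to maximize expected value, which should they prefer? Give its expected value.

Fund A = 0.2 × 139000 + 0.4 × 2000 + 0.2 × 112000 + 0.2 × 167000 = 27800 + 800 + 22400 + 33400 = 84400
Fund B = 0.25 × 69000 + 0.25 × 77000 + 0.5 × 114000 = 17250 + 19250 + 57000 = 93500
Fund C = 0.37 × 130000 + 0.13 × 106000 + 0.33 × 32000 + 0.01 × 67000 + 0.16 × 98000 = 48100 + 13780 + 10560 + 670 + 15680 = 88790

Fund B ($93,500)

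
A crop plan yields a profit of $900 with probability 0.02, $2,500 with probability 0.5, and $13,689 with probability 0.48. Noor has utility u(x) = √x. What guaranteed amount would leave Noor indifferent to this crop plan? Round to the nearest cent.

E[u] = 0.02·√900 + 0.5·√2500 + 0.48·√13689 = 0.02·30 + 0.5·50 + 0.48·117 = 81.76
CE = (81.76)² = 6684.6976

$6,684.70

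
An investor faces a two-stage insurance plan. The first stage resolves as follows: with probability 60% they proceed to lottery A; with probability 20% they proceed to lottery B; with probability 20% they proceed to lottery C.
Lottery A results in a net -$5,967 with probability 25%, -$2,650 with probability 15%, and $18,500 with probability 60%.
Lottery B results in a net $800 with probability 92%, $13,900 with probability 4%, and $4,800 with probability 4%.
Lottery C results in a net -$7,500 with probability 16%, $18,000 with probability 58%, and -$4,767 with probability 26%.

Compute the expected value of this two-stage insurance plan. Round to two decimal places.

$7,423.37

EV(A) = 0.25 × (-5967) + 0.15 × (-2650) + 0.6 × 18500 = -1491.75 − 397.5 + 11100 = 9210.75
EV(B) = 0.92 × 800 + 0.04 × 13900 + 0.04 × 4800 = 736 + 556 + 192 = 1484
EV(C) = 0.16 × (-7500) + 0.58 × 18000 + 0.26 × (-4767) = -1200 + 10440 − 1239.42 = 8000.58
Overall = 0.6 × 9210.75 + 0.2 × 1484 + 0.2 × 8000.58 = 5526.45 + 296.8 + 1600.116 = 7423.366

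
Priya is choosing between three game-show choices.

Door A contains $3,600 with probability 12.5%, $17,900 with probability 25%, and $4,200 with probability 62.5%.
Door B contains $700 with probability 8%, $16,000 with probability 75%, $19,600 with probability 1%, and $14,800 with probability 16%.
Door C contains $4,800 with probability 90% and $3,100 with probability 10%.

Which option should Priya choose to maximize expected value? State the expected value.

Door B ($14,620)

Door A = 0.125 × 3600 + 0.25 × 17900 + 0.625 × 4200 = 450 + 4475 + 2625 = 7550
Door B = 0.08 × 700 + 0.75 × 16000 + 0.01 × 19600 + 0.16 × 14800 = 56 + 12000 + 196 + 2368 = 14620
Door C = 0.9 × 4800 + 0.1 × 3100 = 4320 + 310 = 4630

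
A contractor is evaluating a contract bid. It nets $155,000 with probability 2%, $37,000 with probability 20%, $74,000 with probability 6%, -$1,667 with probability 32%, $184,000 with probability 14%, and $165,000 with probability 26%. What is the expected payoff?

EV = 0.02 × 155000 + 0.2 × 37000 + 0.06 × 74000 + 0.32 × (-1667) + 0.14 × 184000 + 0.26 × 165000 = 3100 + 7400 + 4440 − 533.44 + 25760 + 42900 = 83066.56

$83,066.56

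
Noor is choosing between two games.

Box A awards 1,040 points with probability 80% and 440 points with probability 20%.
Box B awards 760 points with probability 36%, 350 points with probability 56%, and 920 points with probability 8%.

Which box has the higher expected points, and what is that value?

Box A = 0.8 × 1040 + 0.2 × 440 = 832 + 88 = 920
Box B = 0.36 × 760 + 0.56 × 350 + 0.08 × 920 = 273.6 + 196 + 73.6 = 543.2

Box A (920 points)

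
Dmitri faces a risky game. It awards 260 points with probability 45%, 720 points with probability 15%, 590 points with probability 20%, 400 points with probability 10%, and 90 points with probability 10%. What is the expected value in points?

392 points

EV = 0.45 × 260 + 0.15 × 720 + 0.2 × 590 + 0.1 × 400 + 0.1 × 90 = 117 + 108 + 118 + 40 + 9 = 392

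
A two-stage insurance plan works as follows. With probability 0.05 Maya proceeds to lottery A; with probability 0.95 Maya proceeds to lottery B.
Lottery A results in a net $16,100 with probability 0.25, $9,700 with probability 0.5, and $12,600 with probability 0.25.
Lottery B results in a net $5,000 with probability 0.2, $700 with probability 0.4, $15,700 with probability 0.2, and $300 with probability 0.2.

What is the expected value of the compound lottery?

EV(A) = 0.25 × 16100 + 0.5 × 9700 + 0.25 × 12600 = 4025 + 4850 + 3150 = 12025
EV(B) = 0.2 × 5000 + 0.4 × 700 + 0.2 × 15700 + 0.2 × 300 = 1000 + 280 + 3140 + 60 = 4480
Overall = 0.05 × 12025 + 0.95 × 4480 = 601.25 + 4256 = 4857.25

$4,857.25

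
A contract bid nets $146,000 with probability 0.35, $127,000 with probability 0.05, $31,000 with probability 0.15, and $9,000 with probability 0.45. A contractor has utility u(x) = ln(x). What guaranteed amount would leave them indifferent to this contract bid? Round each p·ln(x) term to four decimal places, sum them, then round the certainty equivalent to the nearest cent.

E[u] = 0.35·ln(146000) + 0.05·ln(127000) + 0.15·ln(31000) + 0.45·ln(9000) = 4.1620 + 0.5876 + 1.5513 + 4.0972 = 10.3981
CE = e^10.3981 ≈ 32797.25

$32,797.25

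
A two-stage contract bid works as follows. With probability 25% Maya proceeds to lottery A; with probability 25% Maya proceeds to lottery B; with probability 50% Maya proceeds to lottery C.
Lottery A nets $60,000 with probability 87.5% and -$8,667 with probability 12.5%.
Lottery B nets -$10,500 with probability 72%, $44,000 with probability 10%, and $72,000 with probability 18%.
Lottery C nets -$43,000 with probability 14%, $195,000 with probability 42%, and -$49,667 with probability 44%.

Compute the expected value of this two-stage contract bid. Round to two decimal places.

$42,317.42

EV(A) = 0.875 × 60000 + 0.125 × (-8667) = 52500 − 1083.375 = 51416.625
EV(B) = 0.72 × (-10500) + 0.1 × 44000 + 0.18 × 72000 = -7560 + 4400 + 12960 = 9800
EV(C) = 0.14 × (-43000) + 0.42 × 195000 + 0.44 × (-49667) = -6020 + 81900 − 21853.48 = 54026.52
Overall = 0.25 × 51416.625 + 0.25 × 9800 + 0.5 × 54026.52 = 12854.15625 + 2450 + 27013.26 = 42317.41625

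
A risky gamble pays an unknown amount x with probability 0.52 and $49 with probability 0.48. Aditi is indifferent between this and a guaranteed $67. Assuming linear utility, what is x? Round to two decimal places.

0.52·x + 0.48·49 = 67
0.52·x = 67 − 23.52 = 43.48
x = 43.48 / 0.52 = 83.6154

x = $83.62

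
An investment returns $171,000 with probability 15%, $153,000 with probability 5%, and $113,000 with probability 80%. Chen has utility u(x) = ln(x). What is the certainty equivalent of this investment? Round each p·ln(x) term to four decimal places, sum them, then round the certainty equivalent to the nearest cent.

E[u] = 0.15·ln(171000) + 0.05·ln(153000) + 0.8·ln(113000) = 1.8074 + 0.5969 + 9.3081 = 11.7124
CE = e^11.7124 ≈ 122076.11

$122,076.11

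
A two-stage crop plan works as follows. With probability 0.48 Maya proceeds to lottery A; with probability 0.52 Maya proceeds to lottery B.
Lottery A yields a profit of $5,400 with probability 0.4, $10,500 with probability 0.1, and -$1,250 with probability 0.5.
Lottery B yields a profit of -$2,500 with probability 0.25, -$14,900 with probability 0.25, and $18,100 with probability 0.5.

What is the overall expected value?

EV(A) = 0.4 × 5400 + 0.1 × 10500 + 0.5 × (-1250) = 2160 + 1050 − 625 = 2585
EV(B) = 0.25 × (-2500) + 0.25 × (-14900) + 0.5 × 18100 = -625 − 3725 + 9050 = 4700
Overall = 0.48 × 2585 + 0.52 × 4700 = 1240.8 + 2444 = 3684.8

$3,684.80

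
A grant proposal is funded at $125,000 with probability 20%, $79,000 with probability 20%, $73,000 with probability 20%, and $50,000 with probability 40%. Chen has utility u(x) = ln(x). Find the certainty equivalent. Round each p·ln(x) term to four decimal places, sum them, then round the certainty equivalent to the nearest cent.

$70,976.21

E[u] = 0.2·ln(125000) + 0.2·ln(79000) + 0.2·ln(73000) + 0.4·ln(50000) = 2.3472 + 2.2554 + 2.2396 + 4.3279 = 11.1701
CE = e^11.1701 ≈ 70976.21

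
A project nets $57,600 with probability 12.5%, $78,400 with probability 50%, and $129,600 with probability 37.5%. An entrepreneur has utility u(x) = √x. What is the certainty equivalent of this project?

E[u] = 0.125·√57600 + 0.5·√78400 + 0.375·√129600 = 0.125·240 + 0.5·280 + 0.375·360 = 305
CE = (305)² = 93025

$93,025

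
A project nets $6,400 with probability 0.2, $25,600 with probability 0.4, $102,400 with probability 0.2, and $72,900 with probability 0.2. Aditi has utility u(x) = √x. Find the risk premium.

$7,376

E[u] = 0.2·√6400 + 0.4·√25600 + 0.2·√102400 + 0.2·√72900 = 0.2·80 + 0.4·160 + 0.2·320 + 0.2·270 = 198
CE = (198)² = 39204
Risk premium = EV − CE = 46580 − 39204 = 7376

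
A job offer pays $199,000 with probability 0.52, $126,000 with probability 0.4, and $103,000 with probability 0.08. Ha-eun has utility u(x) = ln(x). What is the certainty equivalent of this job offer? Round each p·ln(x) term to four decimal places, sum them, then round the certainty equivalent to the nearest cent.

$157,251.23

E[u] = 0.52·ln(199000) + 0.4·ln(126000) + 0.08·ln(103000) = 6.3446 + 4.6976 + 0.9234 = 11.9656
CE = e^11.9656 ≈ 157251.23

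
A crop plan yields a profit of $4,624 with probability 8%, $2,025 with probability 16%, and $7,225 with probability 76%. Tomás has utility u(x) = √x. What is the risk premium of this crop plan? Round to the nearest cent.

E[u] = 0.08·√4624 + 0.16·√2025 + 0.76·√7225 = 0.08·68 + 0.16·45 + 0.76·85 = 77.24
CE = (77.24)² = 5966.0176
Risk premium = EV − CE = 6184.92 − 5966.0176 = 218.9024

$218.90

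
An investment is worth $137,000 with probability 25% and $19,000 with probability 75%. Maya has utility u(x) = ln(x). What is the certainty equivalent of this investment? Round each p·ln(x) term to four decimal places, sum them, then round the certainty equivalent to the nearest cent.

E[u] = 0.25·ln(137000) + 0.75·ln(19000) = 2.9569 + 7.3891 = 10.3460
CE = e^10.3460 ≈ 31132.26

$31,132.26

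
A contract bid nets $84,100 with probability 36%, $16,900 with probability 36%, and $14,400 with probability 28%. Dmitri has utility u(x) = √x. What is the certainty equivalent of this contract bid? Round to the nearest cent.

E[u] = 0.36·√84100 + 0.36·√16900 + 0.28·√14400 = 0.36·290 + 0.36·130 + 0.28·120 = 184.8
CE = (184.8)² = 34151.04

$34,151.04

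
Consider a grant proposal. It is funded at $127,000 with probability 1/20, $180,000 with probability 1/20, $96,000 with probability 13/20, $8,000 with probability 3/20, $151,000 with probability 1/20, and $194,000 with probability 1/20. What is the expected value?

EV = 1/20 × 127000 + 1/20 × 180000 + 13/20 × 96000 + 3/20 × 8000 + 1/20 × 151000 + 1/20 × 194000 = 6350 + 9000 + 62400 + 1200 + 7550 + 9700 = 96200

$96,200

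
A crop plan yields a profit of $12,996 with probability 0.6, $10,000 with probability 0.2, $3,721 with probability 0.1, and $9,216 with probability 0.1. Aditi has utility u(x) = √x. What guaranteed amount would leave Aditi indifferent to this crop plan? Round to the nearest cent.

E[u] = 0.6·√12996 + 0.2·√10000 + 0.1·√3721 + 0.1·√9216 = 0.6·114 + 0.2·100 + 0.1·61 + 0.1·96 = 104.1
CE = (104.1)² = 10836.81

$10,836.81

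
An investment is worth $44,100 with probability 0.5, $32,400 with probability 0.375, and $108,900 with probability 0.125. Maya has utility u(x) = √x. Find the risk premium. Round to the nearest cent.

E[u] = 0.5·√44100 + 0.375·√32400 + 0.125·√108900 = 0.5·210 + 0.375·180 + 0.125·330 = 213.75
CE = (213.75)² = 45689.0625
Risk premium = EV − CE = 47812.5 − 45689.0625 = 2123.4375

$2,123.44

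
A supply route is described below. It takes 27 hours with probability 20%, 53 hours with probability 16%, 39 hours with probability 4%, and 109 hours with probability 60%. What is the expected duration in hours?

EV = 0.2 × 27 + 0.16 × 53 + 0.04 × 39 + 0.6 × 109 = 5.4 + 8.48 + 1.56 + 65.4 = 80.84

80.84 hours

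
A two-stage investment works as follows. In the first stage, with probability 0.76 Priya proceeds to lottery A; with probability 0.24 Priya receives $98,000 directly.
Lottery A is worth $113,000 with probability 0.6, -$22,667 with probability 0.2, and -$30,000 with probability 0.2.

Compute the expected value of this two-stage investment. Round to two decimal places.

$67,042.62

EV(A) = 0.6 × 113000 + 0.2 × (-22667) + 0.2 × (-30000) = 67800 − 4533.4 − 6000 = 57266.6
Branch B: 98000 (certain)
Overall = 0.76 × 57266.6 + 0.24 × 98000 = 43522.616 + 23520 = 67042.616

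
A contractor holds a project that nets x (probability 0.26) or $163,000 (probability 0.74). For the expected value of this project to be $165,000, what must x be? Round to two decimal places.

0.26·x + 0.74·163000 = 165000
0.26·x = 165000 − 120620 = 44380
x = 44380 / 0.26 = 170692.3077

x = $170,692.31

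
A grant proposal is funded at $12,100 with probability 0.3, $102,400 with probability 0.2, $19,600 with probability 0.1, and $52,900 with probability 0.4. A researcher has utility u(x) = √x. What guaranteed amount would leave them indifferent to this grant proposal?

E[u] = 0.3·√12100 + 0.2·√102400 + 0.1·√19600 + 0.4·√52900 = 0.3·110 + 0.2·320 + 0.1·140 + 0.4·230 = 203
CE = (203)² = 41209

$41,209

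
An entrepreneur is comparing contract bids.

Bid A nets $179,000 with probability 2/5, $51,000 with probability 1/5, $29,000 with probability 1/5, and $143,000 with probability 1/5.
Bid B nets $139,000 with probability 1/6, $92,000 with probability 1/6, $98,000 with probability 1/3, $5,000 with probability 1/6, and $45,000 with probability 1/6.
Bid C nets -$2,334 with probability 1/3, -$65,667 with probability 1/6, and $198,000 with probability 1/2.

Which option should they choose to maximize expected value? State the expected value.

Bid A = 2/5 × 179000 + 1/5 × 51000 + 1/5 × 29000 + 1/5 × 143000 = 71600 + 10200 + 5800 + 28600 = 116200
Bid B = 1/6 × 139000 + 1/6 × 92000 + 1/3 × 98000 + 1/6 × 5000 + 1/6 × 45000 = 23166.6667 + 15333.3333 + 32666.6667 + 833.3333 + 7500 = 79500
Bid C = 1/3 × (-2334) + 1/6 × (-65667) + 1/2 × 198000 = -778 − 10944.5 + 99000 = 87277.5

Bid A ($116,200)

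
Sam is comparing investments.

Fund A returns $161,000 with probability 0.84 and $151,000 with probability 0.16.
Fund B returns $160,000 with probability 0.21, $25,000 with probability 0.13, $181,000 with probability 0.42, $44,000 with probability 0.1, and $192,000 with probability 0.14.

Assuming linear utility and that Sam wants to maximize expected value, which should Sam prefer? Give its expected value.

Fund A = 0.84 × 161000 + 0.16 × 151000 = 135240 + 24160 = 159400
Fund B = 0.21 × 160000 + 0.13 × 25000 + 0.42 × 181000 + 0.1 × 44000 + 0.14 × 192000 = 33600 + 3250 + 76020 + 4400 + 26880 = 144150

Fund A ($159,400)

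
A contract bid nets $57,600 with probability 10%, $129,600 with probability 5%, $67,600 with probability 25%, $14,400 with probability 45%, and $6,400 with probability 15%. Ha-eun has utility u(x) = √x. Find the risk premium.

E[u] = 0.1·√57600 + 0.05·√129600 + 0.25·√67600 + 0.45·√14400 + 0.15·√6400 = 0.1·240 + 0.05·360 + 0.25·260 + 0.45·120 + 0.15·80 = 173
CE = (173)² = 29929
Risk premium = EV − CE = 36580 − 29929 = 6651

$6,651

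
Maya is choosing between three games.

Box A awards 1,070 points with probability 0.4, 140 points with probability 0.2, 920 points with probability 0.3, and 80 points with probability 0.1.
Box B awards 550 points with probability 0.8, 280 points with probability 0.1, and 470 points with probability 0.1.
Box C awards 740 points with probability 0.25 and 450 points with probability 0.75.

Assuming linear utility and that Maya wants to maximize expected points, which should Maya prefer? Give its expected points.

Box A (740 points)

Box A = 0.4 × 1070 + 0.2 × 140 + 0.3 × 920 + 0.1 × 80 = 428 + 28 + 276 + 8 = 740
Box B = 0.8 × 550 + 0.1 × 280 + 0.1 × 470 = 440 + 28 + 47 = 515
Box C = 0.25 × 740 + 0.75 × 450 = 185 + 337.5 = 522.5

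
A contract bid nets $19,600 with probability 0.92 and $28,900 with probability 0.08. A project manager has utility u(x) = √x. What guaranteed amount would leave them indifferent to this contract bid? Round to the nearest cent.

$20,277.76

E[u] = 0.92·√19600 + 0.08·√28900 = 0.92·140 + 0.08·170 = 142.4
CE = (142.4)² = 20277.76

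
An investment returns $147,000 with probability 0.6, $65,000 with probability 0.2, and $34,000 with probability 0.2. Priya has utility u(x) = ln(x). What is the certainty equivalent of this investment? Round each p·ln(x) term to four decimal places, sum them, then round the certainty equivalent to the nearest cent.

E[u] = 0.6·ln(147000) + 0.2·ln(65000) + 0.2·ln(34000) = 7.1389 + 2.2164 + 2.0868 = 11.4421
CE = e^11.4421 ≈ 93162.45

$93,162.45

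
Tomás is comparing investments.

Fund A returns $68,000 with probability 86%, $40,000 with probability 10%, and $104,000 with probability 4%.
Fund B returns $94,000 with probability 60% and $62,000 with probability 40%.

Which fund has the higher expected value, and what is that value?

Fund A = 0.86 × 68000 + 0.1 × 40000 + 0.04 × 104000 = 58480 + 4000 + 4160 = 66640
Fund B = 0.6 × 94000 + 0.4 × 62000 = 56400 + 24800 = 81200

Fund B ($81,200)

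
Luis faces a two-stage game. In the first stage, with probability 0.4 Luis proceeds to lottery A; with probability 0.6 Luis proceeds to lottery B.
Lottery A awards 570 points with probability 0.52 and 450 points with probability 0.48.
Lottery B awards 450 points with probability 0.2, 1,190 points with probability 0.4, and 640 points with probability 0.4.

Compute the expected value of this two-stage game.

698.16 points

EV(A) = 0.52 × 570 + 0.48 × 450 = 296.4 + 216 = 512.4
EV(B) = 0.2 × 450 + 0.4 × 1190 + 0.4 × 640 = 90 + 476 + 256 = 822
Overall = 0.4 × 512.4 + 0.6 × 822 = 204.96 + 493.2 = 698.16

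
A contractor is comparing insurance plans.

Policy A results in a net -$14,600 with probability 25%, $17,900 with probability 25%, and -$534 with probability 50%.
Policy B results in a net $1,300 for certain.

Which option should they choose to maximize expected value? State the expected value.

Policy A = 0.25 × (-14600) + 0.25 × 17900 + 0.5 × (-534) = -3650 + 4475 − 267 = 558
Policy B: 1300 (certain)

Policy B ($1,300)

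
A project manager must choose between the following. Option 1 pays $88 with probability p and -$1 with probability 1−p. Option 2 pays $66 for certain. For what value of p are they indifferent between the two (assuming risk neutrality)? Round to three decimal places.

p·88 + (1−p)·(-1) = 66
89p − 1 = 66
p = (66 + 1) / 89

p = 0.753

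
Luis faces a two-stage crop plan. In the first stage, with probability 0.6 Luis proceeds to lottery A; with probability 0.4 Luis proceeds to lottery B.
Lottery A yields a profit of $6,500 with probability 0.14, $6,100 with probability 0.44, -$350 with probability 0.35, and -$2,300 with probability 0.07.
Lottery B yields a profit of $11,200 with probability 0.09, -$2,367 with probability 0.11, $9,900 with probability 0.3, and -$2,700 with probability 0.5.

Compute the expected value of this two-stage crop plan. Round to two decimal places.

$2,933.35

EV(A) = 0.14 × 6500 + 0.44 × 6100 + 0.35 × (-350) + 0.07 × (-2300) = 910 + 2684 − 122.5 − 161 = 3310.5
EV(B) = 0.09 × 11200 + 0.11 × (-2367) + 0.3 × 9900 + 0.5 × (-2700) = 1008 − 260.37 + 2970 − 1350 = 2367.63
Overall = 0.6 × 3310.5 + 0.4 × 2367.63 = 1986.3 + 947.052 = 2933.352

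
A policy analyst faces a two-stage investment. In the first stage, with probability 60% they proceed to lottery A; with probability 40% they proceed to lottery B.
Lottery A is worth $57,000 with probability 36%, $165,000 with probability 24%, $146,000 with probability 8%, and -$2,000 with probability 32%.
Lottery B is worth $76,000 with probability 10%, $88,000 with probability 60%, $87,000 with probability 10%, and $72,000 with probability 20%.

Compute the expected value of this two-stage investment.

EV(A) = 0.36 × 57000 + 0.24 × 165000 + 0.08 × 146000 + 0.32 × (-2000) = 20520 + 39600 + 11680 − 640 = 71160
EV(B) = 0.1 × 76000 + 0.6 × 88000 + 0.1 × 87000 + 0.2 × 72000 = 7600 + 52800 + 8700 + 14400 = 83500
Overall = 0.6 × 71160 + 0.4 × 83500 = 42696 + 33400 = 76096

$76,096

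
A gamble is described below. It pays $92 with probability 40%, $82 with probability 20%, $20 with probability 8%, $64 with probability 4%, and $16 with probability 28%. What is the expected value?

EV = 0.4 × 92 + 0.2 × 82 + 0.08 × 20 + 0.04 × 64 + 0.28 × 16 = 36.8 + 16.4 + 1.6 + 2.56 + 4.48 = 61.84

$61.84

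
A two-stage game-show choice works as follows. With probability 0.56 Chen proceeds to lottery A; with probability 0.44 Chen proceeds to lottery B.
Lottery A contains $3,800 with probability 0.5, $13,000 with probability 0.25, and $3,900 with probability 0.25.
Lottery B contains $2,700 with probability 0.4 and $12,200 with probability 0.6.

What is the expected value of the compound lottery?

EV(A) = 0.5 × 3800 + 0.25 × 13000 + 0.25 × 3900 = 1900 + 3250 + 975 = 6125
EV(B) = 0.4 × 2700 + 0.6 × 12200 = 1080 + 7320 = 8400
Overall = 0.56 × 6125 + 0.44 × 8400 = 3430 + 3696 = 7126

$7,126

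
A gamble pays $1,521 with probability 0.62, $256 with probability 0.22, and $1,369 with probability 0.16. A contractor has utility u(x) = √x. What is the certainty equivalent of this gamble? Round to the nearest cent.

$1,130.30

E[u] = 0.62·√1521 + 0.22·√256 + 0.16·√1369 = 0.62·39 + 0.22·16 + 0.16·37 = 33.62
CE = (33.62)² = 1130.3044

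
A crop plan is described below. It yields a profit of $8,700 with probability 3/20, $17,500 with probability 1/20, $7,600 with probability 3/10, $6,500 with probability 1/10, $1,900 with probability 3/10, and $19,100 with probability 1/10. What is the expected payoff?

EV = 3/20 × 8700 + 1/20 × 17500 + 3/10 × 7600 + 1/10 × 6500 + 3/10 × 1900 + 1/10 × 19100 = 1305 + 875 + 2280 + 650 + 570 + 1910 = 7590

$7,590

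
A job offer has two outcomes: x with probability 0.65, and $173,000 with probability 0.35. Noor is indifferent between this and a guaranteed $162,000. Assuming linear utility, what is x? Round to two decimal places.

x = $156,076.92

0.65·x + 0.35·173000 = 162000
0.65·x = 162000 − 60550 = 101450
x = 101450 / 0.65 = 156076.9231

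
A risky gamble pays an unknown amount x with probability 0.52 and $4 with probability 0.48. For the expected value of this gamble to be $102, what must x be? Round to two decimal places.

x = $192.46

0.52·x + 0.48·4 = 102
0.52·x = 102 − 1.92 = 100.08
x = 100.08 / 0.52 = 192.4615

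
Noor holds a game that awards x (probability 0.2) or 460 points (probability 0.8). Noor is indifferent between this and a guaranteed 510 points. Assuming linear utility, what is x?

0.2·x + 0.8·460 = 510
0.2·x = 510 − 368 = 142
x = 142 / 0.2 = 710

x = 710 points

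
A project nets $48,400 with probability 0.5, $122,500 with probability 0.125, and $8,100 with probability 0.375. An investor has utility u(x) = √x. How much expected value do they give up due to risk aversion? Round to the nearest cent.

$7,393.75

E[u] = 0.5·√48400 + 0.125·√122500 + 0.375·√8100 = 0.5·220 + 0.125·350 + 0.375·90 = 187.5
CE = (187.5)² = 35156.25
Risk premium = EV − CE = 42550 − 35156.25 = 7393.75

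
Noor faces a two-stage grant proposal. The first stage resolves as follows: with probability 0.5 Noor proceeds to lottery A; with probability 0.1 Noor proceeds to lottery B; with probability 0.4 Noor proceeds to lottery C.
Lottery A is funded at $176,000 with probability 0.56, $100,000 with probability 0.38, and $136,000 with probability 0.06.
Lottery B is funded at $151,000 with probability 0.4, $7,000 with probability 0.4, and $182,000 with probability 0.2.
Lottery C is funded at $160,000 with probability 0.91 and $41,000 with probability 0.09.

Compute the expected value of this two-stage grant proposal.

EV(A) = 0.56 × 176000 + 0.38 × 100000 + 0.06 × 136000 = 98560 + 38000 + 8160 = 144720
EV(B) = 0.4 × 151000 + 0.4 × 7000 + 0.2 × 182000 = 60400 + 2800 + 36400 = 99600
EV(C) = 0.91 × 160000 + 0.09 × 41000 = 145600 + 3690 = 149290
Overall = 0.5 × 144720 + 0.1 × 99600 + 0.4 × 149290 = 72360 + 9960 + 59716 = 142036

$142,036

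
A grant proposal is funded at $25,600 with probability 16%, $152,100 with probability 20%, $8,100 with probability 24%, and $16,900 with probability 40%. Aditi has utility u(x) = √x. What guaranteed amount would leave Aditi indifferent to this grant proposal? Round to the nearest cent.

$31,399.84

E[u] = 0.16·√25600 + 0.2·√152100 + 0.24·√8100 + 0.4·√16900 = 0.16·160 + 0.2·390 + 0.24·90 + 0.4·130 = 177.2
CE = (177.2)² = 31399.84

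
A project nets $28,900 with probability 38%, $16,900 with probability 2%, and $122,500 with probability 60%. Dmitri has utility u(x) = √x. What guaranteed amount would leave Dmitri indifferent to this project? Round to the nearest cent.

$76,839.84

E[u] = 0.38·√28900 + 0.02·√16900 + 0.6·√122500 = 0.38·170 + 0.02·130 + 0.6·350 = 277.2
CE = (277.2)² = 76839.84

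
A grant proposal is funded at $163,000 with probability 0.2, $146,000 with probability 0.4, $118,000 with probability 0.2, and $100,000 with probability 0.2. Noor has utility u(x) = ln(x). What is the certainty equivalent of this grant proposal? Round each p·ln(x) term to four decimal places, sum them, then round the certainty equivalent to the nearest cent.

E[u] = 0.2·ln(163000) + 0.4·ln(146000) + 0.2·ln(118000) + 0.2·ln(100000) = 2.4003 + 4.7565 + 2.3357 + 2.3026 = 11.7951
CE = e^11.7951 ≈ 132601.01

$132,601.01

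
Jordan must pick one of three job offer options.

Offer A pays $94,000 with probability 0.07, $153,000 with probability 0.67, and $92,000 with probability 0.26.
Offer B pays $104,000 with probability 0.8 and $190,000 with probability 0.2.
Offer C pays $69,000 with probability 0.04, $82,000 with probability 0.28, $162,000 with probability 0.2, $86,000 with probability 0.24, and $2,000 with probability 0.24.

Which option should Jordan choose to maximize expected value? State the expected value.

Offer A = 0.07 × 94000 + 0.67 × 153000 + 0.26 × 92000 = 6580 + 102510 + 23920 = 133010
Offer B = 0.8 × 104000 + 0.2 × 190000 = 83200 + 38000 = 121200
Offer C = 0.04 × 69000 + 0.28 × 82000 + 0.2 × 162000 + 0.24 × 86000 + 0.24 × 2000 = 2760 + 22960 + 32400 + 20640 + 480 = 79240

Offer A ($133,010)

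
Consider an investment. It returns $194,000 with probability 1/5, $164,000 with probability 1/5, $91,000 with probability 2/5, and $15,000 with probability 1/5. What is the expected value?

$111,000

EV = 1/5 × 194000 + 1/5 × 164000 + 2/5 × 91000 + 1/5 × 15000 = 38800 + 32800 + 36400 + 3000 = 111000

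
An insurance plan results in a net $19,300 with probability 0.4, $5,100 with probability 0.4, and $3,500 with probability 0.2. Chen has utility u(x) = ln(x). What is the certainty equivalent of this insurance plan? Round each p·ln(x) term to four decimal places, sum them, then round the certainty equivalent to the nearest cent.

$8,054.61

E[u] = 0.4·ln(19300) + 0.4·ln(5100) + 0.2·ln(3500) = 3.9471 + 3.4148 + 1.6321 = 8.9940
CE = e^8.9940 ≈ 8054.61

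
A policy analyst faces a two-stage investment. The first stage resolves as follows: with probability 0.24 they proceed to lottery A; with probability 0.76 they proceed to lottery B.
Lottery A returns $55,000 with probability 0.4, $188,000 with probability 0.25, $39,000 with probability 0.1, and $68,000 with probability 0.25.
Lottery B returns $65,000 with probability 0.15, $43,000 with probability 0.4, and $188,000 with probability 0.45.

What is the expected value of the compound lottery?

EV(A) = 0.4 × 55000 + 0.25 × 188000 + 0.1 × 39000 + 0.25 × 68000 = 22000 + 47000 + 3900 + 17000 = 89900
EV(B) = 0.15 × 65000 + 0.4 × 43000 + 0.45 × 188000 = 9750 + 17200 + 84600 = 111550
Overall = 0.24 × 89900 + 0.76 × 111550 = 21576 + 84778 = 106354

$106,354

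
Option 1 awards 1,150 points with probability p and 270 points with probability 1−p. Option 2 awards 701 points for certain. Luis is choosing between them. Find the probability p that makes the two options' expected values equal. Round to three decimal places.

p = 0.490

p·1150 + (1−p)·270 = 701
880p + 270 = 701
p = (701 − 270) / 880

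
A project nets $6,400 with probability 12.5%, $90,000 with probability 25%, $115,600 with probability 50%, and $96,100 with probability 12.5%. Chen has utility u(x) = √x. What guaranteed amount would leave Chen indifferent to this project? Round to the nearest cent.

E[u] = 0.125·√6400 + 0.25·√90000 + 0.5·√115600 + 0.125·√96100 = 0.125·80 + 0.25·300 + 0.5·340 + 0.125·310 = 293.75
CE = (293.75)² = 86289.0625

$86,289.06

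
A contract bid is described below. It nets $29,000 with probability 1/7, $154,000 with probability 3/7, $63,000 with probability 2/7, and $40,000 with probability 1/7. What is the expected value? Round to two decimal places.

$93,857.14

EV = 1/7 × 29000 + 3/7 × 154000 + 2/7 × 63000 + 1/7 × 40000 = 4142.8571 + 66000 + 18000 + 5714.2857 = 93857.1429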